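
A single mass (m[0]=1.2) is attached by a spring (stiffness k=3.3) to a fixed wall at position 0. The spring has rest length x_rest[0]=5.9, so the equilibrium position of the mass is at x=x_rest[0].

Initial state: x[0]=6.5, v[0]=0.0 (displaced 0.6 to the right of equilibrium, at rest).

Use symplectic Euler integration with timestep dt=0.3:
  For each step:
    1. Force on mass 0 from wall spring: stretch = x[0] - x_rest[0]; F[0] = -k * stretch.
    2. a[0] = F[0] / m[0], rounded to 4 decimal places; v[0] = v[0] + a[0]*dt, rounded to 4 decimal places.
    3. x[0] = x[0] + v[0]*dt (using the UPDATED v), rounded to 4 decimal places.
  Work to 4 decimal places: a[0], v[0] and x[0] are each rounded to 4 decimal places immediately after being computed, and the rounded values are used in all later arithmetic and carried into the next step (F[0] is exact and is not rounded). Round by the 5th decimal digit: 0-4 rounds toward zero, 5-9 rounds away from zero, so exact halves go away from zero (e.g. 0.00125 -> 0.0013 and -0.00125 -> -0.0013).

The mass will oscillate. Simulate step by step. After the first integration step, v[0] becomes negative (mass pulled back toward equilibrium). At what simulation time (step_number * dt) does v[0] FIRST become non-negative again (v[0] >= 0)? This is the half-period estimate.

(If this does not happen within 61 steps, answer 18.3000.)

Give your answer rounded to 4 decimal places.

Step 0: x=[6.5000] v=[0.0000]
Step 1: x=[6.3515] v=[-0.4950]
Step 2: x=[6.0913] v=[-0.8675]
Step 3: x=[5.7837] v=[-1.0253]
Step 4: x=[5.5049] v=[-0.9294]
Step 5: x=[5.3239] v=[-0.6035]
Step 6: x=[5.2854] v=[-0.1282]
Step 7: x=[5.3991] v=[0.3789]
First v>=0 after going negative at step 7, time=2.1000

Answer: 2.1000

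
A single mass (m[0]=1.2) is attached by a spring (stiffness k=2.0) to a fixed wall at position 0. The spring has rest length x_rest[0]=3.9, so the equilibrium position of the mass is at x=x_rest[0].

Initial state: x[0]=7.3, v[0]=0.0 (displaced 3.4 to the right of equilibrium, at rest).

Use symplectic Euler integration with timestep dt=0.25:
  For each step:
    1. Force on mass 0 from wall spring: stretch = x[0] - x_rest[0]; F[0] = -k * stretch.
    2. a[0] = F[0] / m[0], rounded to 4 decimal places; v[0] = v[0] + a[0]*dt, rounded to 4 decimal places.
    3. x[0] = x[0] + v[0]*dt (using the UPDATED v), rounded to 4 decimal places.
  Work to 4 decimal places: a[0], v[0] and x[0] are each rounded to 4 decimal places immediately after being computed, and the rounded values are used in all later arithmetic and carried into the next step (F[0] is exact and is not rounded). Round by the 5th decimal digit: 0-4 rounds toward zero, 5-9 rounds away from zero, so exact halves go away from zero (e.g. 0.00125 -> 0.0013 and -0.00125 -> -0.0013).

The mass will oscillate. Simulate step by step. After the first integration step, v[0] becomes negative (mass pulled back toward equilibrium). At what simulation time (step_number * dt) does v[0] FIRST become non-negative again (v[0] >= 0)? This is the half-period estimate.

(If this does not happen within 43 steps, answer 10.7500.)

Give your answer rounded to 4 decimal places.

Step 0: x=[7.3000] v=[0.0000]
Step 1: x=[6.9458] v=[-1.4167]
Step 2: x=[6.2744] v=[-2.6858]
Step 3: x=[5.3556] v=[-3.6751]
Step 4: x=[4.2852] v=[-4.2816]
Step 5: x=[3.1747] v=[-4.4421]
Step 6: x=[2.1397] v=[-4.1399]
Step 7: x=[1.2881] v=[-3.4065]
Step 8: x=[0.7086] v=[-2.3182]
Step 9: x=[0.4615] v=[-0.9885]
Step 10: x=[0.5726] v=[0.4442]
First v>=0 after going negative at step 10, time=2.5000

Answer: 2.5000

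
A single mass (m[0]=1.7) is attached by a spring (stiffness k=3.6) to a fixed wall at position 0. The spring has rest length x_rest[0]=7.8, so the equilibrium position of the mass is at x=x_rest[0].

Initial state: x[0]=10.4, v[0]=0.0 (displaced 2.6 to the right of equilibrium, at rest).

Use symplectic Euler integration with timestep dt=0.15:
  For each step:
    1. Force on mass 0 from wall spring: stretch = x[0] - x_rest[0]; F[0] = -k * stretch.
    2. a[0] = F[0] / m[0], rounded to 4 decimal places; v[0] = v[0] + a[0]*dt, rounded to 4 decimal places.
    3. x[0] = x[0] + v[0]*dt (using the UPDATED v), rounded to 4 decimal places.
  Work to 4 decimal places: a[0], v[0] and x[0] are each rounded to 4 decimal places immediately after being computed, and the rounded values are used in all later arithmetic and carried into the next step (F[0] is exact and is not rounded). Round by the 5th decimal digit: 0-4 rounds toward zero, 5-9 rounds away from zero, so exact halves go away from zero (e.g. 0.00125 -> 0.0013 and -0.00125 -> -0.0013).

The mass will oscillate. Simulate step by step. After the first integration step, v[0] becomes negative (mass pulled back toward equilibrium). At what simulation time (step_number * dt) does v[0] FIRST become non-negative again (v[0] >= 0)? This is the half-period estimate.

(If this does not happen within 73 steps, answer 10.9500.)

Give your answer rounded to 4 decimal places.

Answer: 2.2500

Derivation:
Step 0: x=[10.4000] v=[0.0000]
Step 1: x=[10.2761] v=[-0.8259]
Step 2: x=[10.0342] v=[-1.6124]
Step 3: x=[9.6859] v=[-2.3221]
Step 4: x=[9.2477] v=[-2.9212]
Step 5: x=[8.7405] v=[-3.3811]
Step 6: x=[8.1885] v=[-3.6798]
Step 7: x=[7.6180] v=[-3.8032]
Step 8: x=[7.0562] v=[-3.7454]
Step 9: x=[6.5298] v=[-3.5091]
Step 10: x=[6.0640] v=[-3.1056]
Step 11: x=[5.6809] v=[-2.5542]
Step 12: x=[5.3987] v=[-1.8811]
Step 13: x=[5.2310] v=[-1.1183]
Step 14: x=[5.1857] v=[-0.3023]
Step 15: x=[5.2649] v=[0.5281]
First v>=0 after going negative at step 15, time=2.2500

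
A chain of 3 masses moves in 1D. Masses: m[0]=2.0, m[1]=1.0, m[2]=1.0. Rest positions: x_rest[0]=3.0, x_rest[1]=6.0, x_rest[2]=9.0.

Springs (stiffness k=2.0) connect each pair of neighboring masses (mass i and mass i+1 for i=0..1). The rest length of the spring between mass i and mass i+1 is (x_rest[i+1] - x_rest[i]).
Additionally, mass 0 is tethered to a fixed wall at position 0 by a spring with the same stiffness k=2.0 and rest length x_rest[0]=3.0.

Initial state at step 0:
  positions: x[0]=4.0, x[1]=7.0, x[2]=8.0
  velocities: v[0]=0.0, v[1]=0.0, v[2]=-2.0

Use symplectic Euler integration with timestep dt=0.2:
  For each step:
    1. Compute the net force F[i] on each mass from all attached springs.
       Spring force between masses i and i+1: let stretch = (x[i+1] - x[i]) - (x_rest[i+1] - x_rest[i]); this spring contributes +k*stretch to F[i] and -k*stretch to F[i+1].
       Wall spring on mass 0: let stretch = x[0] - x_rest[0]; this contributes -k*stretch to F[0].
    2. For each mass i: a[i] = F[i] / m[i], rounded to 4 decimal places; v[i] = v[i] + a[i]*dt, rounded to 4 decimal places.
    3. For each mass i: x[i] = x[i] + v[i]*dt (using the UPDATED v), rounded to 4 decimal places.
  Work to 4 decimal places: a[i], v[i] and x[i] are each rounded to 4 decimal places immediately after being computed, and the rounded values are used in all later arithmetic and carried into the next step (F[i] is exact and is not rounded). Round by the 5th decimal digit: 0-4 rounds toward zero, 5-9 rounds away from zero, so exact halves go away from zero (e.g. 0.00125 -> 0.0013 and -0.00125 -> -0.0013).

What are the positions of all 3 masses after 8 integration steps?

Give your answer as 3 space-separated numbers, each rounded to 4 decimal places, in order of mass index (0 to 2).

Answer: 2.2542 4.4976 8.6749

Derivation:
Step 0: x=[4.0000 7.0000 8.0000] v=[0.0000 0.0000 -2.0000]
Step 1: x=[3.9600 6.8400 7.7600] v=[-0.2000 -0.8000 -1.2000]
Step 2: x=[3.8768 6.5232 7.6864] v=[-0.4160 -1.5840 -0.3680]
Step 3: x=[3.7444 6.0877 7.7597] v=[-0.6621 -2.1773 0.3667]
Step 4: x=[3.5559 5.5985 7.9393] v=[-0.9423 -2.4458 0.8979]
Step 5: x=[3.3069 5.1332 8.1716] v=[-1.2450 -2.3265 1.1616]
Step 6: x=[2.9987 4.7649 8.4008] v=[-1.5411 -1.8417 1.1462]
Step 7: x=[2.6412 4.5461 8.5792] v=[-1.7876 -1.0938 0.8918]
Step 8: x=[2.2542 4.4976 8.6749] v=[-1.9349 -0.2425 0.4786]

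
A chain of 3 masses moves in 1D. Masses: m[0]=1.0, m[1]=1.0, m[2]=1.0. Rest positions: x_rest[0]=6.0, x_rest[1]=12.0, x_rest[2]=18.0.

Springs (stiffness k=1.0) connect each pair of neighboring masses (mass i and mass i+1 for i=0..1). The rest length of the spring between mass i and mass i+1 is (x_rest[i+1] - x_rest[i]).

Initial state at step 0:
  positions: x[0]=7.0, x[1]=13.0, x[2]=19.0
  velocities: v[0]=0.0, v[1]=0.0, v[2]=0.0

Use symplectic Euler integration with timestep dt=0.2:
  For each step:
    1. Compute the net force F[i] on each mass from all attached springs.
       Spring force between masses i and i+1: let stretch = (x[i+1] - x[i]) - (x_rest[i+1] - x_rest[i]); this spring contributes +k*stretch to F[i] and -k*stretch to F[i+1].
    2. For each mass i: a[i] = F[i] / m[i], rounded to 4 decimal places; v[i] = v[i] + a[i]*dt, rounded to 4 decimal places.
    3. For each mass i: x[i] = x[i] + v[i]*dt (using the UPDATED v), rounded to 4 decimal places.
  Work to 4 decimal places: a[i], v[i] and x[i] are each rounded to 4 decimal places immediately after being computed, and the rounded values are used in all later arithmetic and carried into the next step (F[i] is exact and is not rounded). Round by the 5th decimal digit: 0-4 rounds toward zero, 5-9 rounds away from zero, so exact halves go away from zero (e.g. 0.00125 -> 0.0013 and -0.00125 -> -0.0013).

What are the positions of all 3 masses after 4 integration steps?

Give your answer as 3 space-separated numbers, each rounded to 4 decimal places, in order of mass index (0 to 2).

Answer: 7.0000 13.0000 19.0000

Derivation:
Step 0: x=[7.0000 13.0000 19.0000] v=[0.0000 0.0000 0.0000]
Step 1: x=[7.0000 13.0000 19.0000] v=[0.0000 0.0000 0.0000]
Step 2: x=[7.0000 13.0000 19.0000] v=[0.0000 0.0000 0.0000]
Step 3: x=[7.0000 13.0000 19.0000] v=[0.0000 0.0000 0.0000]
Step 4: x=[7.0000 13.0000 19.0000] v=[0.0000 0.0000 0.0000]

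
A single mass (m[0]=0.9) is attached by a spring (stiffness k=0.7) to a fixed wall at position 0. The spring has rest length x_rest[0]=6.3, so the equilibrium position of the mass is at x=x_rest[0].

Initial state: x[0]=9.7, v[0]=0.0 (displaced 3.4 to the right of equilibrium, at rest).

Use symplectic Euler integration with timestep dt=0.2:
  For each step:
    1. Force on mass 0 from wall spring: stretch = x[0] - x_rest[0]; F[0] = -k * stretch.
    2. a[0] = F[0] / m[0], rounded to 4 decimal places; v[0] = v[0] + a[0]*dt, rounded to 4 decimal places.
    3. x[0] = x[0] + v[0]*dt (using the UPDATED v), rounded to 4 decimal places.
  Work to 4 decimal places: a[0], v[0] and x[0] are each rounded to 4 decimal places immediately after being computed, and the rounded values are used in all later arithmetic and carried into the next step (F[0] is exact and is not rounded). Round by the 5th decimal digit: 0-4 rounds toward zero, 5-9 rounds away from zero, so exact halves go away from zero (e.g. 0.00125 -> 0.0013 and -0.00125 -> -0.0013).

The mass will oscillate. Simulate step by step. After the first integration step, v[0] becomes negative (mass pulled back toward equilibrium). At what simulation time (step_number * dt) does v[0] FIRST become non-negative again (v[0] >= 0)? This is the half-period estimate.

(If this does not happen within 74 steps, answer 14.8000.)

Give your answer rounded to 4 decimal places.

Step 0: x=[9.7000] v=[0.0000]
Step 1: x=[9.5942] v=[-0.5289]
Step 2: x=[9.3859] v=[-1.0413]
Step 3: x=[9.0816] v=[-1.5213]
Step 4: x=[8.6908] v=[-1.9540]
Step 5: x=[8.2256] v=[-2.3259]
Step 6: x=[7.7005] v=[-2.6254]
Step 7: x=[7.1318] v=[-2.8433]
Step 8: x=[6.5373] v=[-2.9727]
Step 9: x=[5.9354] v=[-3.0096]
Step 10: x=[5.3448] v=[-2.9529]
Step 11: x=[4.7839] v=[-2.8043]
Step 12: x=[4.2702] v=[-2.5685]
Step 13: x=[3.8196] v=[-2.2528]
Step 14: x=[3.4462] v=[-1.8670]
Step 15: x=[3.1616] v=[-1.4231]
Step 16: x=[2.9746] v=[-0.9349]
Step 17: x=[2.8911] v=[-0.4176]
Step 18: x=[2.9136] v=[0.1127]
First v>=0 after going negative at step 18, time=3.6000

Answer: 3.6000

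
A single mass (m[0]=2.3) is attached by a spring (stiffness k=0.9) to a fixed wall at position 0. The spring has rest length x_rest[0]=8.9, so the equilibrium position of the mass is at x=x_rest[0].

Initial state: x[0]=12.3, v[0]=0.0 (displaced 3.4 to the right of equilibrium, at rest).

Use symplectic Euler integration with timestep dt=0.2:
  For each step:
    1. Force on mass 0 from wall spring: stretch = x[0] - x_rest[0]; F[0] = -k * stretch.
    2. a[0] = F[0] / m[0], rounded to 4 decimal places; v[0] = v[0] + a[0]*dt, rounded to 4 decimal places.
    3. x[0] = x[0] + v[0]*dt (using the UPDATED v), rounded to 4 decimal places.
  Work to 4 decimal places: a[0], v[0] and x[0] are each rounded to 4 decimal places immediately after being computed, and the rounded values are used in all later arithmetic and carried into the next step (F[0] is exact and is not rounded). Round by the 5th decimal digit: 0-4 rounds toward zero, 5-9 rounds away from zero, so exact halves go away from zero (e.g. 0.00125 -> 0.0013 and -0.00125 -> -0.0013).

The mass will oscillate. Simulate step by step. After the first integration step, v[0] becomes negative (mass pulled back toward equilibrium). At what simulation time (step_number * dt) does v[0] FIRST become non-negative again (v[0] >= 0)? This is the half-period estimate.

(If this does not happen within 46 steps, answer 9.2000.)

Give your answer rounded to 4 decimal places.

Answer: 5.2000

Derivation:
Step 0: x=[12.3000] v=[0.0000]
Step 1: x=[12.2468] v=[-0.2661]
Step 2: x=[12.1412] v=[-0.5280]
Step 3: x=[11.9849] v=[-0.7817]
Step 4: x=[11.7803] v=[-1.0231]
Step 5: x=[11.5306] v=[-1.2485]
Step 6: x=[11.2397] v=[-1.4544]
Step 7: x=[10.9122] v=[-1.6375]
Step 8: x=[10.5532] v=[-1.7950]
Step 9: x=[10.1683] v=[-1.9244]
Step 10: x=[9.7636] v=[-2.0237]
Step 11: x=[9.3453] v=[-2.0913]
Step 12: x=[8.9201] v=[-2.1261]
Step 13: x=[8.4946] v=[-2.1277]
Step 14: x=[8.0754] v=[-2.0960]
Step 15: x=[7.6691] v=[-2.0315]
Step 16: x=[7.2821] v=[-1.9352]
Step 17: x=[6.9204] v=[-1.8086]
Step 18: x=[6.5897] v=[-1.6537]
Step 19: x=[6.2951] v=[-1.4729]
Step 20: x=[6.0413] v=[-1.2690]
Step 21: x=[5.8322] v=[-1.0453]
Step 22: x=[5.6712] v=[-0.8052]
Step 23: x=[5.5607] v=[-0.5525]
Step 24: x=[5.5025] v=[-0.2912]
Step 25: x=[5.4974] v=[-0.0253]
Step 26: x=[5.5456] v=[0.2410]
First v>=0 after going negative at step 26, time=5.2000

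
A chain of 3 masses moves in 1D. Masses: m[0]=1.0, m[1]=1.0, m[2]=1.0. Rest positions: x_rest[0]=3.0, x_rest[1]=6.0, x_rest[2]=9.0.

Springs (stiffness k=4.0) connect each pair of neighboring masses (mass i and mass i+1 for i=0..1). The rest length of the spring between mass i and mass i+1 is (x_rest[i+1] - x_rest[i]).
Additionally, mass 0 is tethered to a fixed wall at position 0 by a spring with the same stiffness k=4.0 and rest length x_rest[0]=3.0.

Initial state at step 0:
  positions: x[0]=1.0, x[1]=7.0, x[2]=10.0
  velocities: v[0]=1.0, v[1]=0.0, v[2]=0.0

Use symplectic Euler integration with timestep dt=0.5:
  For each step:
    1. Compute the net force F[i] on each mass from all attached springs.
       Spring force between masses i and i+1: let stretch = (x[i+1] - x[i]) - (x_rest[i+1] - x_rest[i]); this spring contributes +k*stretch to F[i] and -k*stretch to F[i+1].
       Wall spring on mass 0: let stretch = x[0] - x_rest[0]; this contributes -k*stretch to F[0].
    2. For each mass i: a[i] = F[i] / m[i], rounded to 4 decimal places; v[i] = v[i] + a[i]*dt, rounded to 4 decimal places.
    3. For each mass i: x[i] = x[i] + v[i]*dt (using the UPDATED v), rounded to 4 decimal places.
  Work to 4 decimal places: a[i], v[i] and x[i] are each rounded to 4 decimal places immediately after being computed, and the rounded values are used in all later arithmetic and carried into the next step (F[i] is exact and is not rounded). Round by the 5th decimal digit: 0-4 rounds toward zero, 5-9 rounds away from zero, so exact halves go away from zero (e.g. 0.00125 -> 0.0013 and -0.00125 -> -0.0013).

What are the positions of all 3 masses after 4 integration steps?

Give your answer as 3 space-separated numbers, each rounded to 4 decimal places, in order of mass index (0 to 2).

Step 0: x=[1.0000 7.0000 10.0000] v=[1.0000 0.0000 0.0000]
Step 1: x=[6.5000 4.0000 10.0000] v=[11.0000 -6.0000 0.0000]
Step 2: x=[3.0000 9.5000 7.0000] v=[-7.0000 11.0000 -6.0000]
Step 3: x=[3.0000 6.0000 9.5000] v=[0.0000 -7.0000 5.0000]
Step 4: x=[3.0000 3.0000 11.5000] v=[0.0000 -6.0000 4.0000]

Answer: 3.0000 3.0000 11.5000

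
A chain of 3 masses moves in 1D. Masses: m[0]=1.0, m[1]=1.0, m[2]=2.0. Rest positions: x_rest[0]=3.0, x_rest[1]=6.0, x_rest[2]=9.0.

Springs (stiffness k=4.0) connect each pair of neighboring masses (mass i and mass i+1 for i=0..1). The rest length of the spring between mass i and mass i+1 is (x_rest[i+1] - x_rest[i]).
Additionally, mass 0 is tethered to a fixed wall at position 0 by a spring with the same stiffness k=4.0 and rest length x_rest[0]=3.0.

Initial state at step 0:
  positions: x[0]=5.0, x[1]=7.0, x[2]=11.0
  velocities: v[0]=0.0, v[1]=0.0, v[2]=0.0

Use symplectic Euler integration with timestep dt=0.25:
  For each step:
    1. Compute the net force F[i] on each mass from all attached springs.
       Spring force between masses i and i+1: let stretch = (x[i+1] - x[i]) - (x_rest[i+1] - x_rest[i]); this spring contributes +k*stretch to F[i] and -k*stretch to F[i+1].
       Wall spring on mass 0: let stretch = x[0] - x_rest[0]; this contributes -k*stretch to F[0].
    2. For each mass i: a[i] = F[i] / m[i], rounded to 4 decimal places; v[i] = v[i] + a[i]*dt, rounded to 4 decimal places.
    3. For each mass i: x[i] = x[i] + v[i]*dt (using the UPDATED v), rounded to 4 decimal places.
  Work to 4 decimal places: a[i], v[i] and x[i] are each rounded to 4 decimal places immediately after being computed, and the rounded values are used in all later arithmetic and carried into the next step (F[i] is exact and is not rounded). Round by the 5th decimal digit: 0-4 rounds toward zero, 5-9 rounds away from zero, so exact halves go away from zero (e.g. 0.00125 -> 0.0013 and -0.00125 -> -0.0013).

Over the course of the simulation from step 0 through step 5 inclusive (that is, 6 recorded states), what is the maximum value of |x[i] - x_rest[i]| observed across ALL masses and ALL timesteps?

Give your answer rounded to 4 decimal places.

Answer: 2.0352

Derivation:
Step 0: x=[5.0000 7.0000 11.0000] v=[0.0000 0.0000 0.0000]
Step 1: x=[4.2500 7.5000 10.8750] v=[-3.0000 2.0000 -0.5000]
Step 2: x=[3.2500 8.0313 10.7031] v=[-4.0000 2.1250 -0.6875]
Step 3: x=[2.6328 8.0352 10.5723] v=[-2.4687 0.0155 -0.5234]
Step 4: x=[2.7080 7.3228 10.4993] v=[0.3009 -2.8498 -0.2920]
Step 5: x=[3.2599 6.2508 10.4042] v=[2.2077 -4.2881 -0.3803]
Max displacement = 2.0352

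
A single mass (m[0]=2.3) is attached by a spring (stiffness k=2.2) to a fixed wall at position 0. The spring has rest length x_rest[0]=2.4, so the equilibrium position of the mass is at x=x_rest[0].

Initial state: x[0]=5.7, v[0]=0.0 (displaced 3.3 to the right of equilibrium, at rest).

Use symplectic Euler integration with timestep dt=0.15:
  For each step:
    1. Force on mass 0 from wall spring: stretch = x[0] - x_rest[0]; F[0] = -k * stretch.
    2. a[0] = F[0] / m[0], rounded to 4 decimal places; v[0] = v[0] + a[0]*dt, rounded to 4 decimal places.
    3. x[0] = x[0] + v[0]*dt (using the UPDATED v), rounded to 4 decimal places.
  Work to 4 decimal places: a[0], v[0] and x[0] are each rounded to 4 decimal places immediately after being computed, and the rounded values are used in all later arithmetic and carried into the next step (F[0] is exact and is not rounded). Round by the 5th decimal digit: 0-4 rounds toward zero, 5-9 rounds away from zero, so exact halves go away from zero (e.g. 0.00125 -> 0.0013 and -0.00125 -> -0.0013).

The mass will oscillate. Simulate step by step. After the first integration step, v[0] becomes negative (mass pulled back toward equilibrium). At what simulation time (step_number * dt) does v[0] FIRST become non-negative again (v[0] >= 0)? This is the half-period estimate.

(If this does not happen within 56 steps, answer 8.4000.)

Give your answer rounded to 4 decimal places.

Step 0: x=[5.7000] v=[0.0000]
Step 1: x=[5.6290] v=[-0.4735]
Step 2: x=[5.4885] v=[-0.9368]
Step 3: x=[5.2815] v=[-1.3799]
Step 4: x=[5.0125] v=[-1.7933]
Step 5: x=[4.6873] v=[-2.1681]
Step 6: x=[4.3129] v=[-2.4963]
Step 7: x=[3.8973] v=[-2.7708]
Step 8: x=[3.4495] v=[-2.9856]
Step 9: x=[2.9791] v=[-3.1362]
Step 10: x=[2.4962] v=[-3.2193]
Step 11: x=[2.0112] v=[-3.2331]
Step 12: x=[1.5346] v=[-3.1773]
Step 13: x=[1.0766] v=[-3.0531]
Step 14: x=[0.6471] v=[-2.8632]
Step 15: x=[0.2553] v=[-2.6117]
Step 16: x=[-0.0903] v=[-2.3040]
Step 17: x=[-0.3823] v=[-1.9467]
Step 18: x=[-0.6144] v=[-1.5475]
Step 19: x=[-0.7817] v=[-1.1150]
Step 20: x=[-0.8805] v=[-0.6585]
Step 21: x=[-0.9087] v=[-0.1878]
Step 22: x=[-0.8657] v=[0.2869]
First v>=0 after going negative at step 22, time=3.3000

Answer: 3.3000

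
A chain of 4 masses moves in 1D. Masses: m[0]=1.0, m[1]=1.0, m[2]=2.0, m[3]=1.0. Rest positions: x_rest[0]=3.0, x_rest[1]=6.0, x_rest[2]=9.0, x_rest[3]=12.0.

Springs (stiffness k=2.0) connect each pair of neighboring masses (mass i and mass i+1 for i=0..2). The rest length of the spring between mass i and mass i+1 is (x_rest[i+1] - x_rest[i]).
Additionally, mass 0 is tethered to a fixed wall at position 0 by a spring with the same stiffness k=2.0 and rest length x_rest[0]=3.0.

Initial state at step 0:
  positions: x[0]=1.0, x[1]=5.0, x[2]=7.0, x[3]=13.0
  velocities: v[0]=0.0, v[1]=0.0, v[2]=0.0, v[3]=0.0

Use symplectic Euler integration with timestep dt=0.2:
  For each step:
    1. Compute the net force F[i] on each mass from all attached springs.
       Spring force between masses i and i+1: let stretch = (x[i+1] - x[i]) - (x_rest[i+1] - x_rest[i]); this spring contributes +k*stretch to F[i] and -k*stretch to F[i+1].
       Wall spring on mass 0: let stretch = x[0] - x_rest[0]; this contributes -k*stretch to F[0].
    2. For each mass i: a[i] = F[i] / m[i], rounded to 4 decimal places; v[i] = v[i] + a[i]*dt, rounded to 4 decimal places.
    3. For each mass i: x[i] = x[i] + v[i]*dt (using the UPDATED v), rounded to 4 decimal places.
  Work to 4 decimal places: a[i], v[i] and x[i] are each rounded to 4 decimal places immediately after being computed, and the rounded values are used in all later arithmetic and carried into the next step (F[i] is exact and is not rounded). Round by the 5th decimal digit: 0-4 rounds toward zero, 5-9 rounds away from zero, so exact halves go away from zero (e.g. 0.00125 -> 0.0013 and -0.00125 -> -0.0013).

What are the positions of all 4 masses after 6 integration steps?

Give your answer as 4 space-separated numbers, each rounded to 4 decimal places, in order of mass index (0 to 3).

Answer: 3.3919 4.5292 8.7837 9.8283

Derivation:
Step 0: x=[1.0000 5.0000 7.0000 13.0000] v=[0.0000 0.0000 0.0000 0.0000]
Step 1: x=[1.2400 4.8400 7.1600 12.7600] v=[1.2000 -0.8000 0.8000 -1.2000]
Step 2: x=[1.6688 4.5776 7.4512 12.3120] v=[2.1440 -1.3120 1.4560 -2.2400]
Step 3: x=[2.1968 4.3124 7.8219 11.7151] v=[2.6400 -1.3261 1.8534 -2.9843]
Step 4: x=[2.7183 4.1587 8.2079 11.0468] v=[2.6075 -0.7685 1.9301 -3.3416]
Step 5: x=[3.1376 4.2137 8.5455 10.3914] v=[2.0963 0.2750 1.6880 -3.2772]
Step 6: x=[3.3919 4.5292 8.7837 9.8283] v=[1.2717 1.5773 1.1908 -2.8156]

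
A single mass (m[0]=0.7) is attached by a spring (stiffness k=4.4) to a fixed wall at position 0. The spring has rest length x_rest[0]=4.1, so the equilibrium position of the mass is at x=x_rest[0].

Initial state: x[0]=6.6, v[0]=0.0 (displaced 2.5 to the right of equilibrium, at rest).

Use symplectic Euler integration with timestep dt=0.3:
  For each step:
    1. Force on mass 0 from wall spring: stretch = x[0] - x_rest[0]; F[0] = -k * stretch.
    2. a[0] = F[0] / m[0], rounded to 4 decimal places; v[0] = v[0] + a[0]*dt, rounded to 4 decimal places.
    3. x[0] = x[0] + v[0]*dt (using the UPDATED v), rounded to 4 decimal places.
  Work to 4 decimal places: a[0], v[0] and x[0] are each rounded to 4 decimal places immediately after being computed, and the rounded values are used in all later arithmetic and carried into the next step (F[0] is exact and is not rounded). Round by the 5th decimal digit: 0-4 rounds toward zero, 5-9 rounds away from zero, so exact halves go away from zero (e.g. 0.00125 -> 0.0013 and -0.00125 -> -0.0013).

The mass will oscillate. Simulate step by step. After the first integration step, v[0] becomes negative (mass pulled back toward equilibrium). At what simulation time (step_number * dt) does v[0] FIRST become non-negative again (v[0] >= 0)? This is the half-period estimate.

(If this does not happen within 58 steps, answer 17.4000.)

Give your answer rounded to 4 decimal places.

Step 0: x=[6.6000] v=[0.0000]
Step 1: x=[5.1857] v=[-4.7143]
Step 2: x=[3.1572] v=[-6.7616]
Step 3: x=[1.6621] v=[-4.9837]
Step 4: x=[1.5462] v=[-0.3865]
Step 5: x=[2.8750] v=[4.4293]
First v>=0 after going negative at step 5, time=1.5000

Answer: 1.5000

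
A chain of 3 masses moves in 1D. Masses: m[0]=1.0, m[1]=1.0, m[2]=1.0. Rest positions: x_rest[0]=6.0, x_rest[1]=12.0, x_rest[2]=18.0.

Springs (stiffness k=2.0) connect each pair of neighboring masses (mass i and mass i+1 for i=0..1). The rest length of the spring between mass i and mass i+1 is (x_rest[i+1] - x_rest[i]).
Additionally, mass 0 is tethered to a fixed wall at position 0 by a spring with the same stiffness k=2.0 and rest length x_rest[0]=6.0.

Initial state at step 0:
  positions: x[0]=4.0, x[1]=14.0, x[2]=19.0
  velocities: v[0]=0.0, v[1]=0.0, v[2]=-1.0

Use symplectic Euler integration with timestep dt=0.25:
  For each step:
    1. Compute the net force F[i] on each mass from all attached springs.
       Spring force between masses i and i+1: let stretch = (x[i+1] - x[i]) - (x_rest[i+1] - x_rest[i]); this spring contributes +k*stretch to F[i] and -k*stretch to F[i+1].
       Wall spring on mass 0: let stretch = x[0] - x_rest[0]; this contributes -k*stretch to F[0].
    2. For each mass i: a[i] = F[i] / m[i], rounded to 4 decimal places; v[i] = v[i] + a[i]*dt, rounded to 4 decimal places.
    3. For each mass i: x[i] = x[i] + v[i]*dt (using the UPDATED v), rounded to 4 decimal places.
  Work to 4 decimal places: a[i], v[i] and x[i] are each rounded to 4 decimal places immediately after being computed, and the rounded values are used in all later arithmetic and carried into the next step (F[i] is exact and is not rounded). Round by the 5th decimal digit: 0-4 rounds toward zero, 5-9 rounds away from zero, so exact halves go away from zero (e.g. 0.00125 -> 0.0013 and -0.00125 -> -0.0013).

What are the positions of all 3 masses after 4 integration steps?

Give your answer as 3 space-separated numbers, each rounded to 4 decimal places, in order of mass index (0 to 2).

Answer: 8.1531 10.7544 18.4068

Derivation:
Step 0: x=[4.0000 14.0000 19.0000] v=[0.0000 0.0000 -1.0000]
Step 1: x=[4.7500 13.3750 18.8750] v=[3.0000 -2.5000 -0.5000]
Step 2: x=[5.9844 12.3594 18.8125] v=[4.9375 -4.0625 -0.2500]
Step 3: x=[7.2676 11.3535 18.6934] v=[5.1328 -4.0235 -0.4766]
Step 4: x=[8.1531 10.7544 18.4068] v=[3.5420 -2.3965 -1.1466]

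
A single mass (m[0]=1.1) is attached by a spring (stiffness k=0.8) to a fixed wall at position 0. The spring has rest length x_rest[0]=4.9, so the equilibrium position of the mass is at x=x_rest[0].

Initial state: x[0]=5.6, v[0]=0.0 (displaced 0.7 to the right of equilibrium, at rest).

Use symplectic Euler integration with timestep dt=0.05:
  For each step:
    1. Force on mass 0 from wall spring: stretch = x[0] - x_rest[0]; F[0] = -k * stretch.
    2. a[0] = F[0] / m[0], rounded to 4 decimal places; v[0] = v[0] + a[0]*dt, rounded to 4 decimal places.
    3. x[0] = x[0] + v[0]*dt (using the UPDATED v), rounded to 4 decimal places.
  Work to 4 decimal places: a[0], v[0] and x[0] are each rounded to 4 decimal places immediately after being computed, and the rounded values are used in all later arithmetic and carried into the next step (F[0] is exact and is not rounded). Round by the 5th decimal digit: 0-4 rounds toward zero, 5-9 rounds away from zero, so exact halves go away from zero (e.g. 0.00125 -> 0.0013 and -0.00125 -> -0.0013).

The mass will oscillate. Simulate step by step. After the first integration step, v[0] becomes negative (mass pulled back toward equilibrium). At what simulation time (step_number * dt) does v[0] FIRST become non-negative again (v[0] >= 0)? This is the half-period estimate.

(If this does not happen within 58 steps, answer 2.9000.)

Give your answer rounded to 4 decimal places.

Step 0: x=[5.6000] v=[0.0000]
Step 1: x=[5.5987] v=[-0.0255]
Step 2: x=[5.5962] v=[-0.0509]
Step 3: x=[5.5924] v=[-0.0762]
Step 4: x=[5.5873] v=[-0.1014]
Step 5: x=[5.5810] v=[-0.1264]
Step 6: x=[5.5734] v=[-0.1512]
Step 7: x=[5.5646] v=[-0.1757]
Step 8: x=[5.5546] v=[-0.1999]
Step 9: x=[5.5434] v=[-0.2237]
Step 10: x=[5.5310] v=[-0.2471]
Step 11: x=[5.5175] v=[-0.2700]
Step 12: x=[5.5029] v=[-0.2925]
Step 13: x=[5.4872] v=[-0.3144]
Step 14: x=[5.4704] v=[-0.3358]
Step 15: x=[5.4526] v=[-0.3565]
Step 16: x=[5.4338] v=[-0.3766]
Step 17: x=[5.4140] v=[-0.3960]
Step 18: x=[5.3933] v=[-0.4147]
Step 19: x=[5.3717] v=[-0.4326]
Step 20: x=[5.3492] v=[-0.4498]
Step 21: x=[5.3259] v=[-0.4661]
Step 22: x=[5.3018] v=[-0.4816]
Step 23: x=[5.2770] v=[-0.4962]
Step 24: x=[5.2515] v=[-0.5099]
Step 25: x=[5.2254] v=[-0.5227]
Step 26: x=[5.1987] v=[-0.5345]
Step 27: x=[5.1714] v=[-0.5454]
Step 28: x=[5.1436] v=[-0.5553]
Step 29: x=[5.1154] v=[-0.5642]
Step 30: x=[5.0868] v=[-0.5720]
Step 31: x=[5.0579] v=[-0.5788]
Step 32: x=[5.0287] v=[-0.5845]
Step 33: x=[4.9992] v=[-0.5892]
Step 34: x=[4.9696] v=[-0.5928]
Step 35: x=[4.9398] v=[-0.5953]
Step 36: x=[4.9100] v=[-0.5967]
Step 37: x=[4.8801] v=[-0.5971]
Step 38: x=[4.8503] v=[-0.5964]
Step 39: x=[4.8206] v=[-0.5946]
Step 40: x=[4.7910] v=[-0.5917]
Step 41: x=[4.7616] v=[-0.5877]
Step 42: x=[4.7325] v=[-0.5827]
Step 43: x=[4.7037] v=[-0.5766]
Step 44: x=[4.6752] v=[-0.5695]
Step 45: x=[4.6471] v=[-0.5613]
Step 46: x=[4.6195] v=[-0.5521]
Step 47: x=[4.5924] v=[-0.5419]
Step 48: x=[4.5659] v=[-0.5307]
Step 49: x=[4.5400] v=[-0.5186]
Step 50: x=[4.5147] v=[-0.5055]
Step 51: x=[4.4901] v=[-0.4915]
Step 52: x=[4.4663] v=[-0.4766]
Step 53: x=[4.4433] v=[-0.4608]
Step 54: x=[4.4211] v=[-0.4442]
Step 55: x=[4.3998] v=[-0.4268]
Step 56: x=[4.3794] v=[-0.4086]
Step 57: x=[4.3599] v=[-0.3897]
Step 58: x=[4.3414] v=[-0.3701]
v[0] did not become non-negative within 58 steps; using fallback time=2.9000

Answer: 2.9000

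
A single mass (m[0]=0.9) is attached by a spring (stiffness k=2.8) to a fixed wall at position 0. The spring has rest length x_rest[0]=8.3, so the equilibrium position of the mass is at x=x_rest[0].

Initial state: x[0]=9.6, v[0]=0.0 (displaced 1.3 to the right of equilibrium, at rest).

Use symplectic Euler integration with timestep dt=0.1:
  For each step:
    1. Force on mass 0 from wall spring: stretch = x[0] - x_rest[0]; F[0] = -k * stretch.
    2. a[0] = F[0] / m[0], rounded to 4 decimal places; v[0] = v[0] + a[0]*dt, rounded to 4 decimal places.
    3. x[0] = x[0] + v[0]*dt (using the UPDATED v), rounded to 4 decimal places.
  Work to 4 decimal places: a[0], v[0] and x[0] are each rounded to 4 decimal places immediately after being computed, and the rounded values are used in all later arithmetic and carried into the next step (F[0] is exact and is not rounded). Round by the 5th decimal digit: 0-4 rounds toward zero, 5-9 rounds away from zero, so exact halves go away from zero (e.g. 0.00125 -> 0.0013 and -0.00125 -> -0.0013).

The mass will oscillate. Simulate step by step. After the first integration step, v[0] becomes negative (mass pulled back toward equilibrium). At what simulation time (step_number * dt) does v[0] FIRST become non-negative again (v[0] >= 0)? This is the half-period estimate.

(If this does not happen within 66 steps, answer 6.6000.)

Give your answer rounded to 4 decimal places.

Step 0: x=[9.6000] v=[0.0000]
Step 1: x=[9.5596] v=[-0.4044]
Step 2: x=[9.4800] v=[-0.7963]
Step 3: x=[9.3637] v=[-1.1634]
Step 4: x=[9.2143] v=[-1.4943]
Step 5: x=[9.0364] v=[-1.7788]
Step 6: x=[8.8356] v=[-2.0079]
Step 7: x=[8.6182] v=[-2.1745]
Step 8: x=[8.3909] v=[-2.2735]
Step 9: x=[8.1607] v=[-2.3018]
Step 10: x=[7.9349] v=[-2.2585]
Step 11: x=[7.7204] v=[-2.1449]
Step 12: x=[7.5239] v=[-1.9646]
Step 13: x=[7.3516] v=[-1.7232]
Step 14: x=[7.2088] v=[-1.4281]
Step 15: x=[7.0999] v=[-1.0886]
Step 16: x=[7.0284] v=[-0.7152]
Step 17: x=[6.9964] v=[-0.3196]
Step 18: x=[7.0050] v=[0.0860]
First v>=0 after going negative at step 18, time=1.8000

Answer: 1.8000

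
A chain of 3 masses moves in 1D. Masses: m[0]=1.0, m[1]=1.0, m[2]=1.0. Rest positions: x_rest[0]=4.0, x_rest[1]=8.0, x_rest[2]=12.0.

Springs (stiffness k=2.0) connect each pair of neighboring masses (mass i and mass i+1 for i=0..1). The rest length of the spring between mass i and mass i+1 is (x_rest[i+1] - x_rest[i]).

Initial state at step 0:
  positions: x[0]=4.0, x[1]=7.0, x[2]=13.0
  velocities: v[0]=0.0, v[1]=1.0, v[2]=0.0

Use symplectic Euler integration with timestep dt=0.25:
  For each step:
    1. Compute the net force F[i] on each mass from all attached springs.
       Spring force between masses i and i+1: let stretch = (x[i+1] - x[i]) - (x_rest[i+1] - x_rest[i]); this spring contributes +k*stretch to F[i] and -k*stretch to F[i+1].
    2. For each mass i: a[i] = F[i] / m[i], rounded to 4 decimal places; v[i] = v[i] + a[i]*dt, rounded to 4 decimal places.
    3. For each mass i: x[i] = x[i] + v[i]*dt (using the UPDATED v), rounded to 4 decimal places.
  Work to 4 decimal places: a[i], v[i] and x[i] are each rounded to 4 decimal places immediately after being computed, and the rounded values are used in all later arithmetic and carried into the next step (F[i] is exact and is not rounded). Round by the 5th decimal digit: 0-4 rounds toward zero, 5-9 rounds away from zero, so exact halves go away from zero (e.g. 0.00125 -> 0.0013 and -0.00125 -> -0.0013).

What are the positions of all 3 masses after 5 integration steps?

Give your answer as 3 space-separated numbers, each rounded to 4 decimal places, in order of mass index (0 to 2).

Answer: 4.0982 9.4344 11.7176

Derivation:
Step 0: x=[4.0000 7.0000 13.0000] v=[0.0000 1.0000 0.0000]
Step 1: x=[3.8750 7.6250 12.7500] v=[-0.5000 2.5000 -1.0000]
Step 2: x=[3.7188 8.4219 12.3594] v=[-0.6250 3.1875 -1.5625]
Step 3: x=[3.6504 9.1231 11.9766] v=[-0.2735 2.8047 -1.5313]
Step 4: x=[3.7661 9.4969 11.7371] v=[0.4629 1.4951 -0.9581]
Step 5: x=[4.0982 9.4344 11.7176] v=[1.3283 -0.2502 -0.0782]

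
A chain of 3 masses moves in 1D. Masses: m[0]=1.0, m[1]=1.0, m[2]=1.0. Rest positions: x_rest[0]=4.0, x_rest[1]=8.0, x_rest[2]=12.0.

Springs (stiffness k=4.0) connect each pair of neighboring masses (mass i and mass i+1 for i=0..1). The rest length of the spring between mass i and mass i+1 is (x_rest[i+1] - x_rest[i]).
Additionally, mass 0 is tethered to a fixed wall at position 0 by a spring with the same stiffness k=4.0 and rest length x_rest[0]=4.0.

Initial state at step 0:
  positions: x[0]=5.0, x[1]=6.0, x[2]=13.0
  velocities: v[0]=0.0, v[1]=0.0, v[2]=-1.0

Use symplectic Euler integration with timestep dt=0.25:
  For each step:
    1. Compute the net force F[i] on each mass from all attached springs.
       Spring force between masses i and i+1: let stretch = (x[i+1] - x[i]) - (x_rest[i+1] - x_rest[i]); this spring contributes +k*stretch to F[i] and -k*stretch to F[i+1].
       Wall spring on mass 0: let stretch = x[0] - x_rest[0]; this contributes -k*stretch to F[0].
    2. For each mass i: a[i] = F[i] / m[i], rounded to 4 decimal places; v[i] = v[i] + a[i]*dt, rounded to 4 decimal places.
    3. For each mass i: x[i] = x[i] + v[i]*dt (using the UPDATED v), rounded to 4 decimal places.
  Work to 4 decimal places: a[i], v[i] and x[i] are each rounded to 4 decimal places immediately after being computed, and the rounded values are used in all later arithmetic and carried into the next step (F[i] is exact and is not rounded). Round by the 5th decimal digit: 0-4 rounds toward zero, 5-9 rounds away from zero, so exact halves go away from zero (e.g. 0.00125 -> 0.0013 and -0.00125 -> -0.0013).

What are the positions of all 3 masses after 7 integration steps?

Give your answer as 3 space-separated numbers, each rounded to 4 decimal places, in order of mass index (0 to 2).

Answer: 4.7055 5.9710 12.1991

Derivation:
Step 0: x=[5.0000 6.0000 13.0000] v=[0.0000 0.0000 -1.0000]
Step 1: x=[4.0000 7.5000 12.0000] v=[-4.0000 6.0000 -4.0000]
Step 2: x=[2.8750 9.2500 10.8750] v=[-4.5000 7.0000 -4.5000]
Step 3: x=[2.6250 9.8125 10.3438] v=[-1.0000 2.2500 -2.1250]
Step 4: x=[3.5156 8.7110 10.6797] v=[3.5625 -4.4062 1.3437]
Step 5: x=[4.8262 6.8028 11.5235] v=[5.2423 -7.6329 3.3750]
Step 6: x=[5.4244 5.5806 12.1871] v=[2.3927 -4.8888 2.6543]
Step 7: x=[4.7055 5.9710 12.1991] v=[-2.8755 1.5615 0.0478]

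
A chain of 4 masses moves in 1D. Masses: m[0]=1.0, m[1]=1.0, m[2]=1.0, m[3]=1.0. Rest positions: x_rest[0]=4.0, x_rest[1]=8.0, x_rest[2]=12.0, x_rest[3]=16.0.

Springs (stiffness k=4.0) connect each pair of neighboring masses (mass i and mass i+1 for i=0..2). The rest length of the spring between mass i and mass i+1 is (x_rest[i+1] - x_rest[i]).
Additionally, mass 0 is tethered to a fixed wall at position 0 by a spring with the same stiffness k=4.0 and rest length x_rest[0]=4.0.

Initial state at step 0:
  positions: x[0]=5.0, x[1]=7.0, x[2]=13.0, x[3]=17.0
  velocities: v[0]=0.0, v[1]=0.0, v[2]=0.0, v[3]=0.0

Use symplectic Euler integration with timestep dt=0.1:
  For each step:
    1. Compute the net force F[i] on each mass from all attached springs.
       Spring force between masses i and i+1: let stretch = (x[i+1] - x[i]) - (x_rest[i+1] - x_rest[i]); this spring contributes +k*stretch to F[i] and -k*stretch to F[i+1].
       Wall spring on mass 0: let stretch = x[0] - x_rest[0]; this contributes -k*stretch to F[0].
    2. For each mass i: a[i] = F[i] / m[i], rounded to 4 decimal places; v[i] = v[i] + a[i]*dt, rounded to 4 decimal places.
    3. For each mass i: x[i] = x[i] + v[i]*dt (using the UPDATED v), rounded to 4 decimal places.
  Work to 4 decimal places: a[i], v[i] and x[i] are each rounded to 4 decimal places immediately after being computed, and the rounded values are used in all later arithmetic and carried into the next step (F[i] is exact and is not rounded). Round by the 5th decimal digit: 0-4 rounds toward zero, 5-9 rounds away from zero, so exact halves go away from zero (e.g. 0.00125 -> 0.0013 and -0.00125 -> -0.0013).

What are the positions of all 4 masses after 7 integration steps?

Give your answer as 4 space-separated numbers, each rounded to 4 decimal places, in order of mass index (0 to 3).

Answer: 3.2565 9.3898 12.0024 16.7148

Derivation:
Step 0: x=[5.0000 7.0000 13.0000 17.0000] v=[0.0000 0.0000 0.0000 0.0000]
Step 1: x=[4.8800 7.1600 12.9200 17.0000] v=[-1.2000 1.6000 -0.8000 0.0000]
Step 2: x=[4.6560 7.4592 12.7728 16.9968] v=[-2.2400 2.9920 -1.4720 -0.0320]
Step 3: x=[4.3579 7.8588 12.5820 16.9846] v=[-2.9811 3.9962 -1.9078 -0.1216]
Step 4: x=[4.0255 8.3073 12.3784 16.9563] v=[-3.3239 4.4851 -2.0360 -0.2826]
Step 5: x=[3.7034 8.7474 12.1951 16.9049] v=[-3.2214 4.4008 -1.8333 -0.5138]
Step 6: x=[3.4349 9.1236 12.0623 16.8251] v=[-2.6852 3.7623 -1.3285 -0.7977]
Step 7: x=[3.2565 9.3898 12.0024 16.7148] v=[-1.7837 2.6623 -0.5989 -1.1028]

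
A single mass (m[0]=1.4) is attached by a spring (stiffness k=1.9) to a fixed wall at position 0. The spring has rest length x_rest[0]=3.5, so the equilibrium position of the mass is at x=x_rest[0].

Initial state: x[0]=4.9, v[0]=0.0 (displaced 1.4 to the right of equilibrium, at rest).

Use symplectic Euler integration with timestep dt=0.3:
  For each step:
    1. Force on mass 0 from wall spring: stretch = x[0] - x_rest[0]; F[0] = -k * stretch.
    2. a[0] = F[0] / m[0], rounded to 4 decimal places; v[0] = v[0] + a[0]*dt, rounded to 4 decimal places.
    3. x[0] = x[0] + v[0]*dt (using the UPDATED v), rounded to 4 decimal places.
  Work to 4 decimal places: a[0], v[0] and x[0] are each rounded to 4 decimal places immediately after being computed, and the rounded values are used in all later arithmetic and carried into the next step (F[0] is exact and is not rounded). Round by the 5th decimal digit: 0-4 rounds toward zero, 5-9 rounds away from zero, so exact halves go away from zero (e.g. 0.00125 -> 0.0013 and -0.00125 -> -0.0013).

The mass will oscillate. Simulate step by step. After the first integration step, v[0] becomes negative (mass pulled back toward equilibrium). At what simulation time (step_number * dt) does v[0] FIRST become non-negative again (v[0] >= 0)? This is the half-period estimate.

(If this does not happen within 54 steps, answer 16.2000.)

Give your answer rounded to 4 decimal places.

Step 0: x=[4.9000] v=[0.0000]
Step 1: x=[4.7290] v=[-0.5700]
Step 2: x=[4.4079] v=[-1.0704]
Step 3: x=[3.9759] v=[-1.4401]
Step 4: x=[3.4857] v=[-1.6339]
Step 5: x=[2.9973] v=[-1.6281]
Step 6: x=[2.5703] v=[-1.4234]
Step 7: x=[2.2568] v=[-1.0449]
Step 8: x=[2.0952] v=[-0.5387]
Step 9: x=[2.1052] v=[0.0333]
First v>=0 after going negative at step 9, time=2.7000

Answer: 2.7000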